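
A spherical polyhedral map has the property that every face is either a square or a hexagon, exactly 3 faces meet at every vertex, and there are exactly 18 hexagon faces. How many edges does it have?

Let x be the number of squares; then F = 18 + x.
Edge–face incidences: 2E = 6·18 + 4·x = 108 + 4x.
Every vertex has degree 3, so 3V = 2E.
Euler: V − E + F = 2 ⇒ (2E)/3 − E + (18 + x) = 2.
Multiply by 6: 2·(2E) − 3·(2E) + 6·(18 + x) = 12, i.e. 108 + 6x − (108 + 4x) = 12.
Collecting terms: 2x = 12, so x = 6.
Then 2E = 108 + 4·6 = 132, so E = 66, V = 2E/3 = 44, F = 18 + 6 = 24.

66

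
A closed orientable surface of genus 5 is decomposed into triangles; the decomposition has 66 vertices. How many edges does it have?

χ = 2 − 2·5 = -8, and every face is a triangle so 3F = 2E.
V − E + F = -8 with E = 3F/2 gives 66 − (3/2 − 1)·F = -8, so F = 148 and E = 222.

222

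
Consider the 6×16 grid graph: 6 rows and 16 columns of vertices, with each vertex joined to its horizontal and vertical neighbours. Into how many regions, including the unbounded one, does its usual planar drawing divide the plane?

The grid has V = 6·16 = 96 vertices and E = 6·15 + 16·5 = 170 edges.
F = 2 − V + E = 2 − 96 + 170 = 76.

76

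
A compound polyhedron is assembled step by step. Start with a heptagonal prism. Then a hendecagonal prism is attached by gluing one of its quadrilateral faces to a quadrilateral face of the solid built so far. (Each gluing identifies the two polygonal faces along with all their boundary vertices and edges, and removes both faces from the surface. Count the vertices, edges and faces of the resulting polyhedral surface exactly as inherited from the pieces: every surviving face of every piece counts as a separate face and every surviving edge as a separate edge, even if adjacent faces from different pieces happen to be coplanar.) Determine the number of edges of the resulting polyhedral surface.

50

A heptagonal prism: V=14, E=21, F=9.
Attach a hendecagonal prism (V=22, E=33, F=13) along a 4-gon: merge 4 vertices and 4 edges, delete both glued faces → V=32, E=50, F=20.
Check: V − E + F = 32 − 50 + 20 = 2.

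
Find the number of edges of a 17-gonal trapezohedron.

68

The n-trapezohedron (dual of the n-antiprism) has V = 2·17 + 2 = 36, E = 4·17 = 68, F = 2·17 = 34.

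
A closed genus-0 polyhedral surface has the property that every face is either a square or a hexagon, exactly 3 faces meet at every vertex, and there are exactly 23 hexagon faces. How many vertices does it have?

Let x be the number of squares; then F = 23 + x.
Edge–face incidences: 2E = 6·23 + 4·x = 138 + 4x.
Every vertex has degree 3, so 3V = 2E.
Euler: V − E + F = 2 ⇒ (2E)/3 − E + (23 + x) = 2.
Multiply by 6: 2·(2E) − 3·(2E) + 6·(23 + x) = 12, i.e. 138 + 6x − (138 + 4x) = 12.
Collecting terms: 2x = 12, so x = 6.
Then 2E = 138 + 4·6 = 162, so E = 81, V = 2E/3 = 54, F = 23 + 6 = 29.

54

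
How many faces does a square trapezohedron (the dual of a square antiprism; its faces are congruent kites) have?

The n-trapezohedron (dual of the n-antiprism) has V = 2·4 + 2 = 10, E = 4·4 = 16, F = 2·4 = 8.
Check: V − E + F = 10 − 16 + 8 = 2.

8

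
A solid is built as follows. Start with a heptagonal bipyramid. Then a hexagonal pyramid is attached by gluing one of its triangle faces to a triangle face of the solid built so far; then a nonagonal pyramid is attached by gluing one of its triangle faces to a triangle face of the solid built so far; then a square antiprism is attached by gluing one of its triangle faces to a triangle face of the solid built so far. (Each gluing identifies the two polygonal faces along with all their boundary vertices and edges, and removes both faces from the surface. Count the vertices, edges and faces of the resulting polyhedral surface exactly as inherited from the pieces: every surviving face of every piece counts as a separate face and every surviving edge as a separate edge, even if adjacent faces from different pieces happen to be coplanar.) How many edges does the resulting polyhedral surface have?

58

A heptagonal bipyramid: V=9, E=21, F=14.
Attach a hexagonal pyramid (V=7, E=12, F=7) along a 3-gon: merge 3 vertices and 3 edges, delete both glued faces → V=13, E=30, F=19.
Attach a nonagonal pyramid (V=10, E=18, F=10) along a 3-gon: merge 3 vertices and 3 edges, delete both glued faces → V=20, E=45, F=27.
Attach a square antiprism (V=8, E=16, F=10) along a 3-gon: merge 3 vertices and 3 edges, delete both glued faces → V=25, E=58, F=35.
Check: V − E + F = 25 − 58 + 35 = 2.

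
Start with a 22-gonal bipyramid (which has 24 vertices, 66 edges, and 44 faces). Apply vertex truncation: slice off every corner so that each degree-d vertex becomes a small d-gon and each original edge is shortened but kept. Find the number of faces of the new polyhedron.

Truncation replaces each original edge-end by a new vertex, so V′ = 2E = 132.
Each original edge survives, and each old vertex of degree d contributes d new edges; summing degrees gives Σd = 2E, so E′ = E + 2E = 3E = 198.
Each original face survives and each original vertex becomes one new face: F′ = F + V = 68.

68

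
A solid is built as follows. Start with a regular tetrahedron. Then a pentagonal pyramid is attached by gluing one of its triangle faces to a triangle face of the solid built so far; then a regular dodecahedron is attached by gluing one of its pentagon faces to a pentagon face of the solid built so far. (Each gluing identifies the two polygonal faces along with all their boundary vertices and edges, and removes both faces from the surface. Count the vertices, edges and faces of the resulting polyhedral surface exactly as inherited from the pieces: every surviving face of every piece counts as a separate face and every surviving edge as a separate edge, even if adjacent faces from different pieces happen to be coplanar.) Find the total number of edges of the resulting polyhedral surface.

A regular tetrahedron: V=4, E=6, F=4.
Attach a pentagonal pyramid (V=6, E=10, F=6) along a 3-gon: merge 3 vertices and 3 edges, delete both glued faces → V=7, E=13, F=8.
Attach a regular dodecahedron (V=20, E=30, F=12) along a 5-gon: merge 5 vertices and 5 edges, delete both glued faces → V=22, E=38, F=18.
Check: V − E + F = 22 − 38 + 18 = 2.

38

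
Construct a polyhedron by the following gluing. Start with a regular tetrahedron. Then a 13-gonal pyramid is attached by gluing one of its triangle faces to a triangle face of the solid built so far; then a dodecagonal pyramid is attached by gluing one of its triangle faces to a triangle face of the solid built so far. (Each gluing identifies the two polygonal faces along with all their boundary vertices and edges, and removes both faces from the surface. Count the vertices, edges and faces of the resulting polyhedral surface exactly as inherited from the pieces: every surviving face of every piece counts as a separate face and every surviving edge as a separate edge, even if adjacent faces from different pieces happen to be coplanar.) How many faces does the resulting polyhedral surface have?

27

A regular tetrahedron: V=4, E=6, F=4.
Attach a 13-gonal pyramid (V=14, E=26, F=14) along a 3-gon: merge 3 vertices and 3 edges, delete both glued faces → V=15, E=29, F=16.
Attach a dodecagonal pyramid (V=13, E=24, F=13) along a 3-gon: merge 3 vertices and 3 edges, delete both glued faces → V=25, E=50, F=27.
Check: V − E + F = 25 − 50 + 27 = 2.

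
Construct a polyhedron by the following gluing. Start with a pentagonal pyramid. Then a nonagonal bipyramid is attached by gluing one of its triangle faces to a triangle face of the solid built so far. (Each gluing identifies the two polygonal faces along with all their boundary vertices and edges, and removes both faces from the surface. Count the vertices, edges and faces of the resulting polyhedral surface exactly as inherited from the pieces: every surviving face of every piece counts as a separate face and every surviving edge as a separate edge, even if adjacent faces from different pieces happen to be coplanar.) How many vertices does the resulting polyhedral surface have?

14

A pentagonal pyramid: V=6, E=10, F=6.
Attach a nonagonal bipyramid (V=11, E=27, F=18) along a 3-gon: merge 3 vertices and 3 edges, delete both glued faces → V=14, E=34, F=22.
Check: V − E + F = 14 − 34 + 22 = 2.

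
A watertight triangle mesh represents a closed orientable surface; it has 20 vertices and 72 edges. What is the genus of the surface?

Every face is a triangle and each edge borders two faces, so 3F = 2·72, giving F = 48.
χ = V − E + F = 20 − 72 + 48 = -4.
For a closed orientable surface χ = 2 − 2g, so g = (2 − (-4))/2 = 3.

3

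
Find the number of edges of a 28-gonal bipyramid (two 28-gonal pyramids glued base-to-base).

A bipyramid over an n-gon has 2n triangular faces and n + 2 vertices: V = 28 + 2 = 30, E = 3·28 = 84, F = 2·28 = 56.

84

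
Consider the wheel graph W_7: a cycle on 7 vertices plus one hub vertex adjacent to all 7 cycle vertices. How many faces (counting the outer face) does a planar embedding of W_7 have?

8

W_7 has V = 7 + 1 = 8 vertices and E = 2·7 = 14 edges.
By Euler's formula F = 2 − V + E = 2 − 8 + 14 = 8.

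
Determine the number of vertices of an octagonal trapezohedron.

18

The n-trapezohedron (dual of the n-antiprism) has V = 2·8 + 2 = 18, E = 4·8 = 32, F = 2·8 = 16.
Check: V − E + F = 18 − 32 + 16 = 2.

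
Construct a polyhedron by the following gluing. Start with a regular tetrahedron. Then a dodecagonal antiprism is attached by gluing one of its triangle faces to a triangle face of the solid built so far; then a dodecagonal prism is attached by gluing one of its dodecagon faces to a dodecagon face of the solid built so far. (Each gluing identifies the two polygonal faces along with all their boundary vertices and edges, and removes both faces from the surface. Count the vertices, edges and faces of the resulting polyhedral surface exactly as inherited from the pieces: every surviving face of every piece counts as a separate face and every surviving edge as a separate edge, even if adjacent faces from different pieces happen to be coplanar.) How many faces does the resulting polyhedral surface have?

40

A regular tetrahedron: V=4, E=6, F=4.
Attach a dodecagonal antiprism (V=24, E=48, F=26) along a 3-gon: merge 3 vertices and 3 edges, delete both glued faces → V=25, E=51, F=28.
Attach a dodecagonal prism (V=24, E=36, F=14) along a 12-gon: merge 12 vertices and 12 edges, delete both glued faces → V=37, E=75, F=40.
Check: V − E + F = 37 − 75 + 40 = 2.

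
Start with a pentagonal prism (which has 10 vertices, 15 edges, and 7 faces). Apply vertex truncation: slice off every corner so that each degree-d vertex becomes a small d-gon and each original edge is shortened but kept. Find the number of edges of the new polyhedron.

Truncation replaces each original edge-end by a new vertex, so V′ = 2E = 30.
Each original edge survives, and each old vertex of degree d contributes d new edges; summing degrees gives Σd = 2E, so E′ = E + 2E = 3E = 45.
Each original face survives and each original vertex becomes one new face: F′ = F + V = 17.

45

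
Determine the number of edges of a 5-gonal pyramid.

A pyramid on an n-gon base has one n-gon and n triangles: V = 5 + 1 = 6, E = 2·5 = 10, F = 5 + 1 = 6.

10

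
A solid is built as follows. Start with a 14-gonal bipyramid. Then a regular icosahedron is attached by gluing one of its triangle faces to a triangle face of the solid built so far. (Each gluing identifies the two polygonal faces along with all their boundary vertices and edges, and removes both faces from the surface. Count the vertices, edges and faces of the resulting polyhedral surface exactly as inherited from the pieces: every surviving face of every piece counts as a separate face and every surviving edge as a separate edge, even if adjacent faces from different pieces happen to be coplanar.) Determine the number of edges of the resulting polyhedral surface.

69

A 14-gonal bipyramid: V=16, E=42, F=28.
Attach a regular icosahedron (V=12, E=30, F=20) along a 3-gon: merge 3 vertices and 3 edges, delete both glued faces → V=25, E=69, F=46.
Check: V − E + F = 25 − 69 + 46 = 2.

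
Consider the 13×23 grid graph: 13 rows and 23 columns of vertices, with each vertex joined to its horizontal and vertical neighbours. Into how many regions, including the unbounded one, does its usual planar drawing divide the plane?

265

The grid has V = 13·23 = 299 vertices and E = 13·22 + 23·12 = 562 edges.
F = 2 − V + E = 2 − 299 + 562 = 265.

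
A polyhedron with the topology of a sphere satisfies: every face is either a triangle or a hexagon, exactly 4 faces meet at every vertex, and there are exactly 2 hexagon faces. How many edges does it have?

Let x be the number of triangles; then F = 2 + x.
Edge–face incidences: 2E = 6·2 + 3·x = 12 + 3x.
Every vertex has degree 4, so 4V = 2E.
Euler: V − E + F = 2 ⇒ (2E)/4 − E + (2 + x) = 2.
Multiply by 8: 2·(2E) − 4·(2E) + 8·(2 + x) = 16, i.e. 16 + 8x − 2·(12 + 3x) = 16.
Collecting terms: 2x − 8 = 16, so 2x = 24, so x = 12.
Then 2E = 12 + 3·12 = 48, so E = 24, V = 2E/4 = 12, F = 2 + 12 = 14.

24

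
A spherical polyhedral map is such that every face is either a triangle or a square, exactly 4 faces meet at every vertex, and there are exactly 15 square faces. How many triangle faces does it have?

8

Let x be the number of triangles; then F = 15 + x.
Edge–face incidences: 2E = 4·15 + 3·x = 60 + 3x.
Every vertex has degree 4, so 4V = 2E.
Euler: V − E + F = 2 ⇒ (2E)/4 − E + (15 + x) = 2.
Multiply by 8: 2·(2E) − 4·(2E) + 8·(15 + x) = 16, i.e. 120 + 8x − 2·(60 + 3x) = 16.
Collecting terms: 2x = 16, so x = 8.
Then 2E = 60 + 3·8 = 84, so E = 42, V = 2E/4 = 21, F = 15 + 8 = 23.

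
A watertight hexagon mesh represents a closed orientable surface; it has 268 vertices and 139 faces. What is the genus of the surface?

6

Every face is a hexagon, so 2E = 6·139 = 834, giving E = 417.
χ = V − E + F = 268 − 417 + 139 = -10.
For a closed orientable surface χ = 2 − 2g, so g = (2 − (-10))/2 = 6.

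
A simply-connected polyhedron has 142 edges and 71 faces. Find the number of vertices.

Here V − E + F = 2.
V = 2 + E − F = 2 + 142 − 71 = 73.

73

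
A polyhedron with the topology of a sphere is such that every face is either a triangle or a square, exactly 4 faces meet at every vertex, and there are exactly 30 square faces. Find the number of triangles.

8

Let x be the number of triangles; then F = 30 + x.
Edge–face incidences: 2E = 4·30 + 3·x = 120 + 3x.
Every vertex has degree 4, so 4V = 2E.
Euler: V − E + F = 2 ⇒ (2E)/4 − E + (30 + x) = 2.
Multiply by 8: 2·(2E) − 4·(2E) + 8·(30 + x) = 16, i.e. 240 + 8x − 2·(120 + 3x) = 16.
Collecting terms: 2x = 16, so x = 8.
Then 2E = 120 + 3·8 = 144, so E = 72, V = 2E/4 = 36, F = 30 + 8 = 38.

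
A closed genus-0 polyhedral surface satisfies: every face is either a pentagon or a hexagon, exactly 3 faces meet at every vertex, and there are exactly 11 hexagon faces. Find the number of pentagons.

12

Let x be the number of pentagons; then F = 11 + x.
Edge–face incidences: 2E = 6·11 + 5·x = 66 + 5x.
Every vertex has degree 3, so 3V = 2E.
Euler: V − E + F = 2 ⇒ (2E)/3 − E + (11 + x) = 2.
Multiply by 6: 2·(2E) − 3·(2E) + 6·(11 + x) = 12, i.e. 66 + 6x − (66 + 5x) = 12.
Collecting terms: x = 12.
Then 2E = 66 + 5·12 = 126, so E = 63, V = 2E/3 = 42, F = 11 + 12 = 23.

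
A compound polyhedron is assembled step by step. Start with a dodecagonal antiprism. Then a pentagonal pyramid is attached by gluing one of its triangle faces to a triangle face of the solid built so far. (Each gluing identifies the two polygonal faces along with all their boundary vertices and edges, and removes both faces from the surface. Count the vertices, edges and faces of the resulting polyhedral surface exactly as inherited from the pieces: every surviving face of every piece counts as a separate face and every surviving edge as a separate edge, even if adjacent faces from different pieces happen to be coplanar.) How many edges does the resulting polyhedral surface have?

A dodecagonal antiprism: V=24, E=48, F=26.
Attach a pentagonal pyramid (V=6, E=10, F=6) along a 3-gon: merge 3 vertices and 3 edges, delete both glued faces → V=27, E=55, F=30.
Check: V − E + F = 27 − 55 + 30 = 2.

55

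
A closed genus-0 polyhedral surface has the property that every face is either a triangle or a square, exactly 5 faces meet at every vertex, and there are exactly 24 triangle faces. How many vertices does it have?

16

Let x be the number of squares; then F = 24 + x.
Edge–face incidences: 2E = 3·24 + 4·x = 72 + 4x.
Every vertex has degree 5, so 5V = 2E.
Euler: V − E + F = 2 ⇒ (2E)/5 − E + (24 + x) = 2.
Multiply by 10: 2·(2E) − 5·(2E) + 10·(24 + x) = 20, i.e. 240 + 10x − 3·(72 + 4x) = 20.
Collecting terms: −2x + 24 = 20, so −2x = −4, so x = 2.
Then 2E = 72 + 4·2 = 80, so E = 40, V = 2E/5 = 16, F = 24 + 2 = 26.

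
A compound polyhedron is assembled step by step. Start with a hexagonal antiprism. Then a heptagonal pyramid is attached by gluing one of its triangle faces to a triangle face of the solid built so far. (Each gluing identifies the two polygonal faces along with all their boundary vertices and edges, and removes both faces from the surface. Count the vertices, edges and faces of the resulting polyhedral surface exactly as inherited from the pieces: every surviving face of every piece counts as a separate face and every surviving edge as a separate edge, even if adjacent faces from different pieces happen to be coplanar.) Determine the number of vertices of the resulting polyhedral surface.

A hexagonal antiprism: V=12, E=24, F=14.
Attach a heptagonal pyramid (V=8, E=14, F=8) along a 3-gon: merge 3 vertices and 3 edges, delete both glued faces → V=17, E=35, F=20.
Check: V − E + F = 17 − 35 + 20 = 2.

17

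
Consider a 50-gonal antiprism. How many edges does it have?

An antiprism on an n-gon has two n-gon caps and 2n triangles: V = 2·50 = 100, E = 4·50 = 200, F = 2·50 + 2 = 102.

200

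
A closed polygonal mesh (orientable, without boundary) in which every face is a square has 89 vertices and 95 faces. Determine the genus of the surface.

4

Every face is a square, so 2E = 4·95 = 380, giving E = 190.
χ = V − E + F = 89 − 190 + 95 = -6.
For a closed orientable surface χ = 2 − 2g, so g = (2 − (-6))/2 = 4.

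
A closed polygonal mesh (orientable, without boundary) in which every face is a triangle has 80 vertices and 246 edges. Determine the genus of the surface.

2

Every face is a triangle and each edge borders two faces, so 3F = 2·246, giving F = 164.
χ = V − E + F = 80 − 246 + 164 = -2.
For a closed orientable surface χ = 2 − 2g, so g = (2 − (-2))/2 = 2.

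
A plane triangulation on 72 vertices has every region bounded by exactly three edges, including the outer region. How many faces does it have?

140

In a plane triangulation 3F = 2E and V − E + F = 2, so F = 2V − 4 = 2·72 − 4 = 140.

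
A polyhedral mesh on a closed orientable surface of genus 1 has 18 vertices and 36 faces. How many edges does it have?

For a closed orientable surface of genus 1, χ = 2 − 2·1 = 0.
E = V + F − (0) = 18 + 36 − (0) = 54.

54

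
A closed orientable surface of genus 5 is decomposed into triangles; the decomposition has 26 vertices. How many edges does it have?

χ = 2 − 2·5 = -8, and every face is a triangle so 3F = 2E.
V − E + F = -8 with E = 3F/2 gives 26 − (3/2 − 1)·F = -8, so F = 68 and E = 102.

102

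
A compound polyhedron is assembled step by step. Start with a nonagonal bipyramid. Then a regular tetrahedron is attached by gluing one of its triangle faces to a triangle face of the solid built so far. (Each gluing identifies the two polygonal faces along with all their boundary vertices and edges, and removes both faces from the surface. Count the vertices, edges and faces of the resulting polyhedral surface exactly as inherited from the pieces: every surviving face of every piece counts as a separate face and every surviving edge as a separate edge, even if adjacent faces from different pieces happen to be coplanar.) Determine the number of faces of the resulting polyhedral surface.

A nonagonal bipyramid: V=11, E=27, F=18.
Attach a regular tetrahedron (V=4, E=6, F=4) along a 3-gon: merge 3 vertices and 3 edges, delete both glued faces → V=12, E=30, F=20.
Check: V − E + F = 12 − 30 + 20 = 2.

20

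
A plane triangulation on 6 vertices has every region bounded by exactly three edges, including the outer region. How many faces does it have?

In a plane triangulation 3F = 2E and V − E + F = 2, so F = 2V − 4 = 2·6 − 4 = 8.

8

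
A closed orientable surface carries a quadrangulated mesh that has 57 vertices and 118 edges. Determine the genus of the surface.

Every face is a square and each edge borders two faces, so 4F = 2·118, giving F = 59.
χ = V − E + F = 57 − 118 + 59 = -2.
For a closed orientable surface χ = 2 − 2g, so g = (2 − (-2))/2 = 2.

2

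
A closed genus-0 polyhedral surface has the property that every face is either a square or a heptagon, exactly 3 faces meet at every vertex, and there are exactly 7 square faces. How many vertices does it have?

14

Let x be the number of heptagons; then F = 7 + x.
Edge–face incidences: 2E = 4·7 + 7·x = 28 + 7x.
Every vertex has degree 3, so 3V = 2E.
Euler: V − E + F = 2 ⇒ (2E)/3 − E + (7 + x) = 2.
Multiply by 6: 2·(2E) − 3·(2E) + 6·(7 + x) = 12, i.e. 42 + 6x − (28 + 7x) = 12.
Collecting terms: −x + 14 = 12, so −x = −2, so x = 2.
Then 2E = 28 + 7·2 = 42, so E = 21, V = 2E/3 = 14, F = 7 + 2 = 9.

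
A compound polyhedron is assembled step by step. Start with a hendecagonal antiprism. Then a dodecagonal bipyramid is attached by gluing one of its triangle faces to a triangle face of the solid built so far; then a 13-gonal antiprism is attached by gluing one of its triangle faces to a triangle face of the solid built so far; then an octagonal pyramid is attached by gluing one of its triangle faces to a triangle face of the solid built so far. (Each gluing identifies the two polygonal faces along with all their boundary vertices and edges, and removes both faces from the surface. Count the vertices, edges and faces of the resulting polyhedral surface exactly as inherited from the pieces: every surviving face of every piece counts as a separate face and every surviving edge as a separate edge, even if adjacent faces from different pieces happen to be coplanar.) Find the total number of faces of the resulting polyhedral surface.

A hendecagonal antiprism: V=22, E=44, F=24.
Attach a dodecagonal bipyramid (V=14, E=36, F=24) along a 3-gon: merge 3 vertices and 3 edges, delete both glued faces → V=33, E=77, F=46.
Attach a 13-gonal antiprism (V=26, E=52, F=28) along a 3-gon: merge 3 vertices and 3 edges, delete both glued faces → V=56, E=126, F=72.
Attach an octagonal pyramid (V=9, E=16, F=9) along a 3-gon: merge 3 vertices and 3 edges, delete both glued faces → V=62, E=139, F=79.
Check: V − E + F = 62 − 139 + 79 = 2.

79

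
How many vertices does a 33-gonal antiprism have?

66

An antiprism on an n-gon has two n-gon caps and 2n triangles: V = 2·33 = 66, E = 4·33 = 132, F = 2·33 + 2 = 68.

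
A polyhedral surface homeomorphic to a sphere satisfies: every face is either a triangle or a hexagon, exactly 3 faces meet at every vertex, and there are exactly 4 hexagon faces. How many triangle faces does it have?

4

Let x be the number of triangles; then F = 4 + x.
Edge–face incidences: 2E = 6·4 + 3·x = 24 + 3x.
Every vertex has degree 3, so 3V = 2E.
Euler: V − E + F = 2 ⇒ (2E)/3 − E + (4 + x) = 2.
Multiply by 6: 2·(2E) − 3·(2E) + 6·(4 + x) = 12, i.e. 24 + 6x − (24 + 3x) = 12.
Collecting terms: 3x = 12, so x = 4.
Then 2E = 24 + 3·4 = 36, so E = 18, V = 2E/3 = 12, F = 4 + 4 = 8.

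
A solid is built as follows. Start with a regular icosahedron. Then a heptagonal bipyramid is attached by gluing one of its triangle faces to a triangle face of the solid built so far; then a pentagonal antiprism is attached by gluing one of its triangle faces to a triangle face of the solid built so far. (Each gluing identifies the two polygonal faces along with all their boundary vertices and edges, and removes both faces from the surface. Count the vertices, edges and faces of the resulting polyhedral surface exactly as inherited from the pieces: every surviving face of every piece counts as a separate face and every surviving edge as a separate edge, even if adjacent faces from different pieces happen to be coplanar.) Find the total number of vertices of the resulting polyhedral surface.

A regular icosahedron: V=12, E=30, F=20.
Attach a heptagonal bipyramid (V=9, E=21, F=14) along a 3-gon: merge 3 vertices and 3 edges, delete both glued faces → V=18, E=48, F=32.
Attach a pentagonal antiprism (V=10, E=20, F=12) along a 3-gon: merge 3 vertices and 3 edges, delete both glued faces → V=25, E=65, F=42.
Check: V − E + F = 25 − 65 + 42 = 2.

25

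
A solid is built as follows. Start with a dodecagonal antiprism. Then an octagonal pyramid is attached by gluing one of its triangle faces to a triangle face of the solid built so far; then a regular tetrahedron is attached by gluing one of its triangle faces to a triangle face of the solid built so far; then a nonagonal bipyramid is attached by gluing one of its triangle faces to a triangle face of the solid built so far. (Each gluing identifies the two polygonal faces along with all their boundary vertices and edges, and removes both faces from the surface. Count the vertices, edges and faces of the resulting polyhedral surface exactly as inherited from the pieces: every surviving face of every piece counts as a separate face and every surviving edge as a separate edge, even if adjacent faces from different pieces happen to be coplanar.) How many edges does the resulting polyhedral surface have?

88

A dodecagonal antiprism: V=24, E=48, F=26.
Attach an octagonal pyramid (V=9, E=16, F=9) along a 3-gon: merge 3 vertices and 3 edges, delete both glued faces → V=30, E=61, F=33.
Attach a regular tetrahedron (V=4, E=6, F=4) along a 3-gon: merge 3 vertices and 3 edges, delete both glued faces → V=31, E=64, F=35.
Attach a nonagonal bipyramid (V=11, E=27, F=18) along a 3-gon: merge 3 vertices and 3 edges, delete both glued faces → V=39, E=88, F=51.
Check: V − E + F = 39 − 88 + 51 = 2.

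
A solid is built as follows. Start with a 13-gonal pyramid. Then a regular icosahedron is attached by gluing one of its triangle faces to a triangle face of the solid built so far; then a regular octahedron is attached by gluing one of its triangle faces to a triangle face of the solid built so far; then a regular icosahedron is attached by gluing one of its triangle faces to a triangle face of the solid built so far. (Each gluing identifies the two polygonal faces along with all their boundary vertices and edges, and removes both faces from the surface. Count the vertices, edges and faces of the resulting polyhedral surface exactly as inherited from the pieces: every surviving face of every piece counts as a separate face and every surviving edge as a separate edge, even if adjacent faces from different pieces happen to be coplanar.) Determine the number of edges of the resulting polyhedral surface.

89

A 13-gonal pyramid: V=14, E=26, F=14.
Attach a regular icosahedron (V=12, E=30, F=20) along a 3-gon: merge 3 vertices and 3 edges, delete both glued faces → V=23, E=53, F=32.
Attach a regular octahedron (V=6, E=12, F=8) along a 3-gon: merge 3 vertices and 3 edges, delete both glued faces → V=26, E=62, F=38.
Attach a regular icosahedron (V=12, E=30, F=20) along a 3-gon: merge 3 vertices and 3 edges, delete both glued faces → V=35, E=89, F=56.
Check: V − E + F = 35 − 89 + 56 = 2.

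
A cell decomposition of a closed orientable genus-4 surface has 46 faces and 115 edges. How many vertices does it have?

For a closed orientable surface of genus 4, χ = 2 − 2·4 = -6.
V = -6 + E − F = -6 + 115 − 46 = 63.

63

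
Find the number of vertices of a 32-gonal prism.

A prism on an n-gon has two n-gon bases and n rectangular sides: V = 2·32 = 64, E = 3·32 = 96, F = 32 + 2 = 34.
Check: V − E + F = 64 − 96 + 34 = 2.

64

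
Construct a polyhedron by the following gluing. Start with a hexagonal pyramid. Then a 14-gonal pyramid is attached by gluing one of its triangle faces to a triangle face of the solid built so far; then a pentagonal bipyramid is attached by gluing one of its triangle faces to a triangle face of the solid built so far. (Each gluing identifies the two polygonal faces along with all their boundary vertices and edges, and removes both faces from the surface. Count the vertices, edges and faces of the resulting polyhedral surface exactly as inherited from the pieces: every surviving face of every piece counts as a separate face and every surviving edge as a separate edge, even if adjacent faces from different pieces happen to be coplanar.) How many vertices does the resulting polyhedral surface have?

23

A hexagonal pyramid: V=7, E=12, F=7.
Attach a 14-gonal pyramid (V=15, E=28, F=15) along a 3-gon: merge 3 vertices and 3 edges, delete both glued faces → V=19, E=37, F=20.
Attach a pentagonal bipyramid (V=7, E=15, F=10) along a 3-gon: merge 3 vertices and 3 edges, delete both glued faces → V=23, E=49, F=28.
Check: V − E + F = 23 − 49 + 28 = 2.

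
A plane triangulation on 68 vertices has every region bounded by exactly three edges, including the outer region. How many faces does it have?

132

In a plane triangulation 3F = 2E and V − E + F = 2, so F = 2V − 4 = 2·68 − 4 = 132.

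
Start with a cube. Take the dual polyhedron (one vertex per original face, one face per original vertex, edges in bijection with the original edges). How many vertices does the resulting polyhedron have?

The base solid has V = 8, E = 12, F = 6.
The dual swaps V and F and preserves E: V′ = F = 6, E′ = E = 12, F′ = V = 8.

6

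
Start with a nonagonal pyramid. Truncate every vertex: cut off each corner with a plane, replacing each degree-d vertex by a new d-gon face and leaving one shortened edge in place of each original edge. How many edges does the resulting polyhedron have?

The base solid has V = 10, E = 18, F = 10.
Truncation replaces each original edge-end by a new vertex, so V′ = 2E = 36.
Each original edge survives, and each old vertex of degree d contributes d new edges; summing degrees gives Σd = 2E, so E′ = E + 2E = 3E = 54.
Each original face survives and each original vertex becomes one new face: F′ = F + V = 20.

54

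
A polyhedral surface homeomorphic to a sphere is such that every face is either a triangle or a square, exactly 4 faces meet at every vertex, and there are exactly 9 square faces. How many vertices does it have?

Let x be the number of triangles; then F = 9 + x.
Edge–face incidences: 2E = 4·9 + 3·x = 36 + 3x.
Every vertex has degree 4, so 4V = 2E.
Euler: V − E + F = 2 ⇒ (2E)/4 − E + (9 + x) = 2.
Multiply by 8: 2·(2E) − 4·(2E) + 8·(9 + x) = 16, i.e. 72 + 8x − 2·(36 + 3x) = 16.
Collecting terms: 2x = 16, so x = 8.
Then 2E = 36 + 3·8 = 60, so E = 30, V = 2E/4 = 15, F = 9 + 8 = 17.

15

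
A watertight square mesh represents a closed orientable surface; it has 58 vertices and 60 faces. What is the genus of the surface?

Every face is a square, so 2E = 4·60 = 240, giving E = 120.
χ = V − E + F = 58 − 120 + 60 = -2.
For a closed orientable surface χ = 2 − 2g, so g = (2 − (-2))/2 = 2.

2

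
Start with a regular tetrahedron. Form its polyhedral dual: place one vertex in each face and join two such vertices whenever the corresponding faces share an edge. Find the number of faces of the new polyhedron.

4

The base solid has V = 4, E = 6, F = 4.
The dual swaps V and F and preserves E: V′ = F = 4, E′ = E = 6, F′ = V = 4.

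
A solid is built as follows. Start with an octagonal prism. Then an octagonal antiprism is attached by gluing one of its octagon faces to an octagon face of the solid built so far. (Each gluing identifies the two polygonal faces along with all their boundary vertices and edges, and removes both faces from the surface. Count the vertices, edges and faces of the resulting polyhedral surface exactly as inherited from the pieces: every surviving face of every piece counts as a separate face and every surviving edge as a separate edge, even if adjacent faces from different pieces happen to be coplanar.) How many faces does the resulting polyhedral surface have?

An octagonal prism: V=16, E=24, F=10.
Attach an octagonal antiprism (V=16, E=32, F=18) along an 8-gon: merge 8 vertices and 8 edges, delete both glued faces → V=24, E=48, F=26.
Check: V − E + F = 24 − 48 + 26 = 2.

26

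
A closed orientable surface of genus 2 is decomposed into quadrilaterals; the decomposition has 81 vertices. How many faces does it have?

χ = 2 − 2·2 = -2, and every face is a square so 4F = 2E.
V − E + F = -2 with E = 4F/2 gives 81 − (4/2 − 1)·F = -2, so F = 83 and E = 166.

83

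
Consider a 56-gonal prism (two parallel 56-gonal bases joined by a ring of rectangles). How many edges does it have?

A prism on an n-gon has two n-gon bases and n rectangular sides: V = 2·56 = 112, E = 3·56 = 168, F = 56 + 2 = 58.
Check: V − E + F = 112 − 168 + 58 = 2.

168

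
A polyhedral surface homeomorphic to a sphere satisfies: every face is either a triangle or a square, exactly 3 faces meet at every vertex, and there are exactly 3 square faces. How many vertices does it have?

Let x be the number of triangles; then F = 3 + x.
Edge–face incidences: 2E = 4·3 + 3·x = 12 + 3x.
Every vertex has degree 3, so 3V = 2E.
Euler: V − E + F = 2 ⇒ (2E)/3 − E + (3 + x) = 2.
Multiply by 6: 2·(2E) − 3·(2E) + 6·(3 + x) = 12, i.e. 18 + 6x − (12 + 3x) = 12.
Collecting terms: 3x + 6 = 12, so 3x = 6, so x = 2.
Then 2E = 12 + 3·2 = 18, so E = 9, V = 2E/3 = 6, F = 3 + 2 = 5.

6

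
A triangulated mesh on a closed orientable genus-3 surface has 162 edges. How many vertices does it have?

50

χ = 2 − 2·3 = -4, and every face is a triangle so 3F = 2E.
F = 2E/3 = 108. Then V = -4 + E − F = -4 + 162 − 108 = 50.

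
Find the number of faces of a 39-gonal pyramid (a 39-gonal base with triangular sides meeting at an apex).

A pyramid on an n-gon base has one n-gon and n triangles: V = 39 + 1 = 40, E = 2·39 = 78, F = 39 + 1 = 40.

40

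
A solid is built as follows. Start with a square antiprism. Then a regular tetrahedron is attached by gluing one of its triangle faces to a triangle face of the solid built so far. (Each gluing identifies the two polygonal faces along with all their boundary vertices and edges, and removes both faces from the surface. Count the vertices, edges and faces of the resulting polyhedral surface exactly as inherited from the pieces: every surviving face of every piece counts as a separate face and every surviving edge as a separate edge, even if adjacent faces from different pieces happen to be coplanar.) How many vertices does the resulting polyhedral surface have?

9

A square antiprism: V=8, E=16, F=10.
Attach a regular tetrahedron (V=4, E=6, F=4) along a 3-gon: merge 3 vertices and 3 edges, delete both glued faces → V=9, E=19, F=12.
Check: V − E + F = 9 − 19 + 12 = 2.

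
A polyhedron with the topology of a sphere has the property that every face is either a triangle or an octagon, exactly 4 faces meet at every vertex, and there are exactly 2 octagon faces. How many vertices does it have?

Let x be the number of triangles; then F = 2 + x.
Edge–face incidences: 2E = 8·2 + 3·x = 16 + 3x.
Every vertex has degree 4, so 4V = 2E.
Euler: V − E + F = 2 ⇒ (2E)/4 − E + (2 + x) = 2.
Multiply by 8: 2·(2E) − 4·(2E) + 8·(2 + x) = 16, i.e. 16 + 8x − 2·(16 + 3x) = 16.
Collecting terms: 2x − 16 = 16, so 2x = 32, so x = 16.
Then 2E = 16 + 3·16 = 64, so E = 32, V = 2E/4 = 16, F = 2 + 16 = 18.

16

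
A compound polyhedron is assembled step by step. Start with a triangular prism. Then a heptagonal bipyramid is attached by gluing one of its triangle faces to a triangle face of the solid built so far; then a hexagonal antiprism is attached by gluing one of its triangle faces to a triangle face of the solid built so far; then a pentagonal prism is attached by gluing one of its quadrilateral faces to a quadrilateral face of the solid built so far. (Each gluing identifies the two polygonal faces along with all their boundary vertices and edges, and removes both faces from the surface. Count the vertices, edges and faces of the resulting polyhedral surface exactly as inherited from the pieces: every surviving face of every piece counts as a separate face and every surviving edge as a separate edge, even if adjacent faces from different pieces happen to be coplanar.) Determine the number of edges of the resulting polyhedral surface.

59

A triangular prism: V=6, E=9, F=5.
Attach a heptagonal bipyramid (V=9, E=21, F=14) along a 3-gon: merge 3 vertices and 3 edges, delete both glued faces → V=12, E=27, F=17.
Attach a hexagonal antiprism (V=12, E=24, F=14) along a 3-gon: merge 3 vertices and 3 edges, delete both glued faces → V=21, E=48, F=29.
Attach a pentagonal prism (V=10, E=15, F=7) along a 4-gon: merge 4 vertices and 4 edges, delete both glued faces → V=27, E=59, F=34.
Check: V − E + F = 27 − 59 + 34 = 2.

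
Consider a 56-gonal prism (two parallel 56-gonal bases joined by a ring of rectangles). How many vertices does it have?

112

A prism on an n-gon has two n-gon bases and n rectangular sides: V = 2·56 = 112, E = 3·56 = 168, F = 56 + 2 = 58.
Check: V − E + F = 112 − 168 + 58 = 2.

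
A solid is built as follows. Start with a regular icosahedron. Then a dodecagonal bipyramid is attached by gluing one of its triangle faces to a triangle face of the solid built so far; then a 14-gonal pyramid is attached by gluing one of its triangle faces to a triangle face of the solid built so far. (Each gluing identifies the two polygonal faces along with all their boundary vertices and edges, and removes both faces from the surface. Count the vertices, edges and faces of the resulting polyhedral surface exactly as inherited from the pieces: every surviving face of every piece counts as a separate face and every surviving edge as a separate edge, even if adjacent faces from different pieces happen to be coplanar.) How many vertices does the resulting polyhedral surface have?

A regular icosahedron: V=12, E=30, F=20.
Attach a dodecagonal bipyramid (V=14, E=36, F=24) along a 3-gon: merge 3 vertices and 3 edges, delete both glued faces → V=23, E=63, F=42.
Attach a 14-gonal pyramid (V=15, E=28, F=15) along a 3-gon: merge 3 vertices and 3 edges, delete both glued faces → V=35, E=88, F=55.
Check: V − E + F = 35 − 88 + 55 = 2.

35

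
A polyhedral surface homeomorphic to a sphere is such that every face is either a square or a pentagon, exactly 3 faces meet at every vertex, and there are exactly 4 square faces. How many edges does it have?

18

Let x be the number of pentagons; then F = 4 + x.
Edge–face incidences: 2E = 4·4 + 5·x = 16 + 5x.
Every vertex has degree 3, so 3V = 2E.
Euler: V − E + F = 2 ⇒ (2E)/3 − E + (4 + x) = 2.
Multiply by 6: 2·(2E) − 3·(2E) + 6·(4 + x) = 12, i.e. 24 + 6x − (16 + 5x) = 12.
Collecting terms: x + 8 = 12, so x = 4.
Then 2E = 16 + 5·4 = 36, so E = 18, V = 2E/3 = 12, F = 4 + 4 = 8.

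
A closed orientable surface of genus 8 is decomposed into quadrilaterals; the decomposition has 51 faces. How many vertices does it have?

χ = 2 − 2·8 = -14, and every face is a square so 4F = 2E.
E = 4·51/2 = 102. Then V = -14 + E − F = -14 + 102 − 51 = 37.

37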